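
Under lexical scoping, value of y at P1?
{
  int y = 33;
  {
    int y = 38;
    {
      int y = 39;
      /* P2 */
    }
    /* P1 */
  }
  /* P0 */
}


y declared in the same block as P1
y = 38


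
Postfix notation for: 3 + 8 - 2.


Left to right (same or higher precedence on left)
Postfix: 3 8 + 2 -


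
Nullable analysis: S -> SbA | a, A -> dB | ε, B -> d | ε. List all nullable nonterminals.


A nonterminal is nullable iff some alternative derives ε (directly, or every symbol in it is nullable)
Nullable: {A, B}


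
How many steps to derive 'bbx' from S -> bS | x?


Derivation: S => bS => bbS => bbx
Steps: 3


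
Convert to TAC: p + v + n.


Break into single-operator statements:
t1 = p + v
t2 = t1 + n


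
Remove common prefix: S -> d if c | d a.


Common prefix: 'd'
Factored: S -> d S', S' -> if c | a


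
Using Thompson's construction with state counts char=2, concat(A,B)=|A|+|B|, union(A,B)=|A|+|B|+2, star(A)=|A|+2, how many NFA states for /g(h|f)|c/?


Syntax tree has 4 char leaf(s), 2 union(s), 0 star(s)
chars contribute 4×2 = 8; each union adds +2; each star adds +2
Total: 8 + 4 + 0 = 12 states


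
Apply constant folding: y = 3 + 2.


3 + 2 = 5 at compile time
Optimized: y = 5


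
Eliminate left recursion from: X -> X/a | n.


Left-recursive alternatives: X/a; non-recursive: n
Introduce X': X -> nX', X' -> /aX' | ε


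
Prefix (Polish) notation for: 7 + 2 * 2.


'*' binds tighter: tree is (+ 7 (* 2 2))
Prefix: + 7 * 2 2


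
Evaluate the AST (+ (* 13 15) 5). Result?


Evaluate inner: (* 13 15) = 195
Evaluate root: (+ 195 5) = 200
Result: 200


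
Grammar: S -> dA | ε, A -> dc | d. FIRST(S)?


Per alternative of S: FIRST(dA) = {d}; FIRST(ε) = {ε}
FIRST(S) = {d, ε}


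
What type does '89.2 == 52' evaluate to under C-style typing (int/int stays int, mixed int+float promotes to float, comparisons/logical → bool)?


Operand types: float == int
Rule: comparison yields bool
Result type: bool


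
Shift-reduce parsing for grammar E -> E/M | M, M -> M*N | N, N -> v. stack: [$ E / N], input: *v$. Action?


'N' (not preceded by M*) is the handle for M -> N
Action: reduce (M -> N)


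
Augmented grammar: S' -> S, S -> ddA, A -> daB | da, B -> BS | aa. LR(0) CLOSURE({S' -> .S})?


Start: S' -> .S
For each item with dot before a nonterminal B, add B -> .γ for every B-production
Closure: [S' -> .S, S -> .ddA]


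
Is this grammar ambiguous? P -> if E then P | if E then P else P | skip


dangling else: 'if E then if E then skip else skip' parses two ways
Ambiguous


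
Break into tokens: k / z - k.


Scan left to right, longest-match per lexeme
Tokens: ID(k), OP(/), ID(z), OP(-), ID(k)


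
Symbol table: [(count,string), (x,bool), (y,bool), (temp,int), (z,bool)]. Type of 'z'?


Lookup 'z' → type bool


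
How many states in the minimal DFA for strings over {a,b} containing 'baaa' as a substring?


KMP-style automaton: 4 progress states + 1 absorbing accept = 5
Minimal DFA: 5 states


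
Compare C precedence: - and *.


'*' is multiplicative (level 10); '-' is additive (level 9)
Higher level binds tighter
'*' has higher precedence than '-'


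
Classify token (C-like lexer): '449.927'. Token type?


Pattern: digits with a decimal point
Type: FLOAT_LITERAL


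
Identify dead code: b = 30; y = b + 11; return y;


b is read by y's definition; y is returned
No dead code


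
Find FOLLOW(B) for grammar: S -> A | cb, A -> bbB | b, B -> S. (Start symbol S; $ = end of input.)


$ ∈ FOLLOW(S). For each A -> αBβ: add FIRST(β)\{ε} to FOLLOW(B); if β nullable, add FOLLOW(A).
FOLLOW(B) = {$}


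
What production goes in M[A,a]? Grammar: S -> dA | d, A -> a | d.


For [A, a]: 'a' ∈ FIRST(a)
Entry: A -> a


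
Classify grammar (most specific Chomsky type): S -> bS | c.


Right-linear: every RHS is a terminal or a terminal followed by one nonterminal
Classification: Type 3 (Regular)


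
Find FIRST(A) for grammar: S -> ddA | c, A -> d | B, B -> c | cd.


Per alternative of A: FIRST(d) = {d}; FIRST(B) = {c}
FIRST(A) = {c, d}


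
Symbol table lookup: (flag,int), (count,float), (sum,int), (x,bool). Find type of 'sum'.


Lookup 'sum' → type int


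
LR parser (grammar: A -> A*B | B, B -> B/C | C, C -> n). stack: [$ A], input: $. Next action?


start symbol A on stack, input exhausted
Action: accept


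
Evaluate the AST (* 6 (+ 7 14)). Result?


Evaluate inner: (+ 7 14) = 21
Evaluate root: (* 6 21) = 126
Result: 126


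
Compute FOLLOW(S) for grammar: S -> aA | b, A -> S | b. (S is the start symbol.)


$ ∈ FOLLOW(S). For each A -> αBβ: add FIRST(β)\{ε} to FOLLOW(B); if β nullable, add FOLLOW(A).
FOLLOW(S) = {$}


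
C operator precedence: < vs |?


'<' is relational (level 7); '|' is bitwise OR (level 3)
Higher level binds tighter
'<' has higher precedence than '|'


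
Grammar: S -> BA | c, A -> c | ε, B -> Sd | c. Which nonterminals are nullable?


A nonterminal is nullable iff some alternative derives ε (directly, or every symbol in it is nullable)
Nullable: {A}


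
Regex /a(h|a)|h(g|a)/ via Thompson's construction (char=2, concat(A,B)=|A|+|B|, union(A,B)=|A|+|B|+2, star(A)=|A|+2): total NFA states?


Syntax tree has 6 char leaf(s), 3 union(s), 0 star(s)
chars contribute 6×2 = 12; each union adds +2; each star adds +2
Total: 12 + 6 + 0 = 18 states


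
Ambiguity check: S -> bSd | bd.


balanced b^n…d^n: each string has a unique parse
Unambiguous


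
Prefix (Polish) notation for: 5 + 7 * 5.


'*' binds tighter: tree is (+ 5 (* 7 5))
Prefix: + 5 * 7 5


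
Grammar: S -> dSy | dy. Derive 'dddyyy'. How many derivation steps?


Derivation: S => dSy => ddSyy => dddyyy
Steps: 3


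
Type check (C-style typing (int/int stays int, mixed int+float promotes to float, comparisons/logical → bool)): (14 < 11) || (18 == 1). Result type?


Operand types: bool || bool
Rule: logical operators take bool operands and yield bool
Result type: bool


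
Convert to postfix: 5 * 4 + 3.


Left to right (same or higher precedence on left)
Postfix: 5 4 * 3 +


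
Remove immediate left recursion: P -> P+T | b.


Left-recursive alternatives: P+T; non-recursive: b
Introduce P': P -> bP', P' -> +TP' | ε


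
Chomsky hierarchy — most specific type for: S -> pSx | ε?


Single nonterminal LHS, but p^n x^n is not regular
Classification: Type 2 (Context-Free)


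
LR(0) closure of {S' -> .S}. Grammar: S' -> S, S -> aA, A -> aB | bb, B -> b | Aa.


Start: S' -> .S
For each item with dot before a nonterminal B, add B -> .γ for every B-production
Closure: [S' -> .S, S -> .aA]


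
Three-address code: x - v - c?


Break into single-operator statements:
t1 = x - v
t2 = t1 - c


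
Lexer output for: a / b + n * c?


Scan left to right, longest-match per lexeme
Tokens: ID(a), OP(/), ID(b), OP(+), ID(n), OP(*), ID(c)


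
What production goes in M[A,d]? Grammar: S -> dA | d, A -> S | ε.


For [A, d]: 'd' ∈ FIRST(S)
Entry: A -> S


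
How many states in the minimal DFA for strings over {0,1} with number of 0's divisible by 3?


Track (count of 0) mod 3: states 0..2, accept at 0
Minimal DFA: 3 states


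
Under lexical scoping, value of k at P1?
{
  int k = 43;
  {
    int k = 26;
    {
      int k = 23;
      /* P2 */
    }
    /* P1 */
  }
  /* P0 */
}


k declared in the same block as P1
k = 26


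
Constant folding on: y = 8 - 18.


8 - 18 = -10 at compile time
Optimized: y = -10


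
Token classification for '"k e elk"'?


Pattern: double-quoted sequence
Type: STRING_LITERAL


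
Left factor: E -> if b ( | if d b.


Common prefix: 'if'
Factored: E -> if E', E' -> b ( | d b


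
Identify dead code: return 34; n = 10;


statement follows a return and is unreachable
Dead: 'n = 10'


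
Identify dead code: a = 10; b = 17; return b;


a is assigned but never read
Dead: 'a = 10'


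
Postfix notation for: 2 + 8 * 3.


* has higher precedence, evaluate 8*3 first
Postfix: 2 8 3 * +


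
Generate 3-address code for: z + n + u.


Break into single-operator statements:
t1 = z + n
t2 = t1 + u


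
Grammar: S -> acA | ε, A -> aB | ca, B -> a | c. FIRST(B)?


Per alternative of B: FIRST(a) = {a}; FIRST(c) = {c}
FIRST(B) = {a, c}


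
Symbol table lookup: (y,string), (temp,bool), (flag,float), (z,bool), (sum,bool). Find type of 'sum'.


Lookup 'sum' → type bool


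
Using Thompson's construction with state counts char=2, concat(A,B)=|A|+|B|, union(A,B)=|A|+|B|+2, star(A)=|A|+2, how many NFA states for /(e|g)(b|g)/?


Syntax tree has 4 char leaf(s), 2 union(s), 0 star(s)
chars contribute 4×2 = 8; each union adds +2; each star adds +2
Total: 8 + 4 + 0 = 12 states


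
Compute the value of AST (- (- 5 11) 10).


Evaluate inner: (- 5 11) = -6
Evaluate root: (- -6 10) = -16
Result: -16


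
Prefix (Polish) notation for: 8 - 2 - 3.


left-to-right (same/higher precedence on left): tree is (- (- 8 2) 3)
Prefix: - - 8 2 3


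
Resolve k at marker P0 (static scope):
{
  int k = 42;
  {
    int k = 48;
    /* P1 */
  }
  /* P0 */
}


k declared in the same block as P0
k = 42


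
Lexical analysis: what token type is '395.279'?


Pattern: digits with a decimal point
Type: FLOAT_LITERAL


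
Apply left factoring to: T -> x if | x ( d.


Common prefix: 'x'
Factored: T -> x T', T' -> if | ( d


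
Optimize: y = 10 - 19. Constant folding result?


10 - 19 = -9 at compile time
Optimized: y = -9


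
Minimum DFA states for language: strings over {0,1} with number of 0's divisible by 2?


Track (count of 0) mod 2: states 0..1, accept at 0
Minimal DFA: 2 states


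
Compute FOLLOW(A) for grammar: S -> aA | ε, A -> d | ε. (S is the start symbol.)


$ ∈ FOLLOW(S). For each A -> αBβ: add FIRST(β)\{ε} to FOLLOW(B); if β nullable, add FOLLOW(A).
FOLLOW(A) = {$}


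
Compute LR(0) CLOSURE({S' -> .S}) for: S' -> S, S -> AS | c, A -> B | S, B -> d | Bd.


Start: S' -> .S
For each item with dot before a nonterminal B, add B -> .γ for every B-production
Closure: [S' -> .S, S -> .AS, S -> .c, A -> .B, A -> .S, B -> .d, B -> .Bd]


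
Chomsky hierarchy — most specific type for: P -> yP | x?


Right-linear: every RHS is a terminal or a terminal followed by one nonterminal
Classification: Type 3 (Regular)


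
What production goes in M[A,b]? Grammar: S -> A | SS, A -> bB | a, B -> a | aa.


For [A, b]: 'b' ∈ FIRST(bB)
Entry: A -> bB


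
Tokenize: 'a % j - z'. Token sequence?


Scan left to right, longest-match per lexeme
Tokens: ID(a), OP(%), ID(j), OP(-), ID(z)


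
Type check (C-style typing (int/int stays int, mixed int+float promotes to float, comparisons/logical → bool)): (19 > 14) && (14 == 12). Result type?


Operand types: bool && bool
Rule: logical operators take bool operands and yield bool
Result type: bool


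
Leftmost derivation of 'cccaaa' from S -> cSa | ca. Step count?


Derivation: S => cSa => ccSaa => cccaaa
Steps: 3


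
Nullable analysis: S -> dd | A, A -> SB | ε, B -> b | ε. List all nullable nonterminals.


A nonterminal is nullable iff some alternative derives ε (directly, or every symbol in it is nullable)
Nullable: {A, B, S}


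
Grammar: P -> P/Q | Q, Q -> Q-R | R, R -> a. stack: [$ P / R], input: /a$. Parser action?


'R' (not preceded by Q-) is the handle for Q -> R
Action: reduce (Q -> R)


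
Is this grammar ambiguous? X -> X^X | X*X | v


'v^v*v' has two parse trees (no precedence encoded between ^ and *)
Ambiguous


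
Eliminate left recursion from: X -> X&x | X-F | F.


Left-recursive alternatives: X&x, X-F; non-recursive: F
Introduce X': X -> FX', X' -> &xX' | -FX' | ε


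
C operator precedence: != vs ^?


'!=' is equality (level 6); '^' is bitwise XOR (level 4)
Higher level binds tighter
'!=' has higher precedence than '^'


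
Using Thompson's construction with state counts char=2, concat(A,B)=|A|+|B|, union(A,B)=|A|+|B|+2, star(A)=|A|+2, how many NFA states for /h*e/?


Syntax tree has 2 char leaf(s), 0 union(s), 1 star(s)
chars contribute 2×2 = 4; each union adds +2; each star adds +2
Total: 4 + 0 + 2 = 6 states


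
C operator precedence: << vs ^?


'<<' is shift (level 8); '^' is bitwise XOR (level 4)
Higher level binds tighter
'<<' has higher precedence than '^'


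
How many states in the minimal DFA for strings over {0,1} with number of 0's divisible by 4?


Track (count of 0) mod 4: states 0..3, accept at 0
Minimal DFA: 4 states


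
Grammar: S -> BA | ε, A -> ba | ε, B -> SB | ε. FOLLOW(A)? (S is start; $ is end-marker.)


$ ∈ FOLLOW(S). For each A -> αBβ: add FIRST(β)\{ε} to FOLLOW(B); if β nullable, add FOLLOW(A).
FOLLOW(A) = {$, b}


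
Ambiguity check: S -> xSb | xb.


balanced x^n…b^n: each string has a unique parse
Unambiguous


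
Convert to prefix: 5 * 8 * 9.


left-to-right (same/higher precedence on left): tree is (* (* 5 8) 9)
Prefix: * * 5 8 9


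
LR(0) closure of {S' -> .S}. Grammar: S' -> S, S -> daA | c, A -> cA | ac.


Start: S' -> .S
For each item with dot before a nonterminal B, add B -> .γ for every B-production
Closure: [S' -> .S, S -> .daA, S -> .c]


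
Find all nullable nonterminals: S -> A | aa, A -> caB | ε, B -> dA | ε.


A nonterminal is nullable iff some alternative derives ε (directly, or every symbol in it is nullable)
Nullable: {A, B, S}


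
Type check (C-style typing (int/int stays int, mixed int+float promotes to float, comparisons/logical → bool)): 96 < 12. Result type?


Operand types: int < int
Rule: comparison yields bool
Result type: bool


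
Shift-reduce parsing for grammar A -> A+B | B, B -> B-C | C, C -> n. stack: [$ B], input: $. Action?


lookahead ∉ {-} so B won't extend; reduce A -> B
Action: reduce (A -> B)


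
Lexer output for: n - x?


Scan left to right, longest-match per lexeme
Tokens: ID(n), OP(-), ID(x)


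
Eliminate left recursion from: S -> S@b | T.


Left-recursive alternatives: S@b; non-recursive: T
Introduce S': S -> TS', S' -> @bS' | ε


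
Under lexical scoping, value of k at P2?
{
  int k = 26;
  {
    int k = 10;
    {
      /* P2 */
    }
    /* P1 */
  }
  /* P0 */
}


P2's block does not declare k; resolves to the enclosing declaration at depth 1
k = 10


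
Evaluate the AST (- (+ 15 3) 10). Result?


Evaluate inner: (+ 15 3) = 18
Evaluate root: (- 18 10) = 8
Result: 8


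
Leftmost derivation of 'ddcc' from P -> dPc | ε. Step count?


Derivation: P => dPc => ddPcc => ddcc
Steps: 3


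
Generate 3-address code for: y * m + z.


Break into single-operator statements:
t1 = y * m
t2 = t1 + z


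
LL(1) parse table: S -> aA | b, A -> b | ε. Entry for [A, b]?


For [A, b]: 'b' ∈ FIRST(b)
Entry: A -> b


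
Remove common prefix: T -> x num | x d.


Common prefix: 'x'
Factored: T -> x T', T' -> num | d


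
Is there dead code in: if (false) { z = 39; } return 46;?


condition is constant false, so the whole block is unreachable
Dead: 'if (false) { z = 39; }'


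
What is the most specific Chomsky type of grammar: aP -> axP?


LHS has context (more than one symbol) and |LHS| ≤ |RHS|
Classification: Type 1 (Context-Sensitive)


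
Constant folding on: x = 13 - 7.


13 - 7 = 6 at compile time
Optimized: x = 6


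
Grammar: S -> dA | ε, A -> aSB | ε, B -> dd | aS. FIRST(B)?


Per alternative of B: FIRST(dd) = {d}; FIRST(aS) = {a}
FIRST(B) = {a, d}


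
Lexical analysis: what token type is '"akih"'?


Pattern: double-quoted sequence
Type: STRING_LITERAL


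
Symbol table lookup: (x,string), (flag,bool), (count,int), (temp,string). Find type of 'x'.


Lookup 'x' → type string


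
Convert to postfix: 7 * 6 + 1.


Left to right (same or higher precedence on left)
Postfix: 7 6 * 1 +


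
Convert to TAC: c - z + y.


Break into single-operator statements:
t1 = c - z
t2 = t1 + y


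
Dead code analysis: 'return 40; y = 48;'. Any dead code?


statement follows a return and is unreachable
Dead: 'y = 48'


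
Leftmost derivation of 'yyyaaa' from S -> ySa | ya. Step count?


Derivation: S => ySa => yySaa => yyyaaa
Steps: 3


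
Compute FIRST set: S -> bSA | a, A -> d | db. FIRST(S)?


Per alternative of S: FIRST(bSA) = {b}; FIRST(a) = {a}
FIRST(S) = {a, b}


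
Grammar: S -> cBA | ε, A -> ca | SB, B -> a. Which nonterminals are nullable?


A nonterminal is nullable iff some alternative derives ε (directly, or every symbol in it is nullable)
Nullable: {S}


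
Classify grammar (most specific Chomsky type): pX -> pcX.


LHS has context (more than one symbol) and |LHS| ≤ |RHS|
Classification: Type 1 (Context-Sensitive)


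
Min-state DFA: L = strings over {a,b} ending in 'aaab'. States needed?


Track the longest suffix of input matching a prefix of 'aaab': 5 classes (prefixes of length 0..4)
Minimal DFA: 5 states


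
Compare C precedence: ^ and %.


'%' is multiplicative (level 10); '^' is bitwise XOR (level 4)
Higher level binds tighter
'%' has higher precedence than '^'


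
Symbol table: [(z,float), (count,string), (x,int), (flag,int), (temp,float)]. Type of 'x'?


Lookup 'x' → type int


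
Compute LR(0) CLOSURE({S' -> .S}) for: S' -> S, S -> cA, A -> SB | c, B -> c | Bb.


Start: S' -> .S
For each item with dot before a nonterminal B, add B -> .γ for every B-production
Closure: [S' -> .S, S -> .cA]


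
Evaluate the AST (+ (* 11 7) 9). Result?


Evaluate inner: (* 11 7) = 77
Evaluate root: (+ 77 9) = 86
Result: 86


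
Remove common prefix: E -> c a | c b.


Common prefix: 'c'
Factored: E -> c E', E' -> a | b


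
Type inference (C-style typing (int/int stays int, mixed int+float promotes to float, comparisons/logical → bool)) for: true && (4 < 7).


Operand types: bool && bool
Rule: logical operators take bool operands and yield bool
Result type: bool


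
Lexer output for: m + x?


Scan left to right, longest-match per lexeme
Tokens: ID(m), OP(+), ID(x)


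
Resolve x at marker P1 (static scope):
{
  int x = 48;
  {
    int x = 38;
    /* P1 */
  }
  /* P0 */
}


x declared in the same block as P1
x = 38


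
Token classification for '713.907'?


Pattern: digits with a decimal point
Type: FLOAT_LITERAL


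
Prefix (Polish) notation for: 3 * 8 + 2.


left-to-right (same/higher precedence on left): tree is (+ (* 3 8) 2)
Prefix: + * 3 8 2


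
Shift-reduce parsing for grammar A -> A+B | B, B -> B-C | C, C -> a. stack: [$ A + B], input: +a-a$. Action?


handle 'A+B' on top; lookahead ∈ FOLLOW(A) = {+, $}
Action: reduce (A -> A+B)


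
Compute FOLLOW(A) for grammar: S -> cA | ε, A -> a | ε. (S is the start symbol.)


$ ∈ FOLLOW(S). For each A -> αBβ: add FIRST(β)\{ε} to FOLLOW(B); if β nullable, add FOLLOW(A).
FOLLOW(A) = {$}


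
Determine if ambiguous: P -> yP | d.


right-linear, alternatives start with distinct terminals 'y' vs 'd': unique leftmost derivation
Unambiguous


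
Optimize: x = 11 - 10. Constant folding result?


11 - 10 = 1 at compile time
Optimized: x = 1


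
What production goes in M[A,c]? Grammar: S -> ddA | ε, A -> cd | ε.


For [A, c]: 'c' ∈ FIRST(cd)
Entry: A -> cd


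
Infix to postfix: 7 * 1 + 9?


Left to right (same or higher precedence on left)
Postfix: 7 1 * 9 +


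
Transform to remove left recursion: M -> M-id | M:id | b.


Left-recursive alternatives: M-id, M:id; non-recursive: b
Introduce M': M -> bM', M' -> -idM' | :idM' | ε


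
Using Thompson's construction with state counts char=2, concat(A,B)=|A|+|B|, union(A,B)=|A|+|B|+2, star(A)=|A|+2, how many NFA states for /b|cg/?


Syntax tree has 3 char leaf(s), 1 union(s), 0 star(s)
chars contribute 3×2 = 6; each union adds +2; each star adds +2
Total: 6 + 2 + 0 = 8 states


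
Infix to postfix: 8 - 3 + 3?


Left to right (same or higher precedence on left)
Postfix: 8 3 - 3 +


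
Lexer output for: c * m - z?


Scan left to right, longest-match per lexeme
Tokens: ID(c), OP(*), ID(m), OP(-), ID(z)


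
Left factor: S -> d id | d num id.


Common prefix: 'd'
Factored: S -> d S', S' -> id | num id


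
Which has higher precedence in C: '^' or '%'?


'%' is multiplicative (level 10); '^' is bitwise XOR (level 4)
Higher level binds tighter
'%' has higher precedence than '^'


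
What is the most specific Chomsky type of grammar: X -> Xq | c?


Left-linear: every RHS is a terminal or one nonterminal followed by a terminal
Classification: Type 3 (Regular)


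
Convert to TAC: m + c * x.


Break into single-operator statements:
t1 = c * x
t2 = m + t1


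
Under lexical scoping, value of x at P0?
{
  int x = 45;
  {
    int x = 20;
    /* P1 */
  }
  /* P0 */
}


x declared in the same block as P0
x = 45


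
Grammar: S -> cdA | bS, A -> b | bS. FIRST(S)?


Per alternative of S: FIRST(cdA) = {c}; FIRST(bS) = {b}
FIRST(S) = {b, c}


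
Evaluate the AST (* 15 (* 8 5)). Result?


Evaluate inner: (* 8 5) = 40
Evaluate root: (* 15 40) = 600
Result: 600


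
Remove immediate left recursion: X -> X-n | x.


Left-recursive alternatives: X-n; non-recursive: x
Introduce X': X -> xX', X' -> -nX' | ε


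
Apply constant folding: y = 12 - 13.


12 - 13 = -1 at compile time
Optimized: y = -1


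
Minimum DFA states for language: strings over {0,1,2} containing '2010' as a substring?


KMP-style automaton: 4 progress states + 1 absorbing accept = 5
Minimal DFA: 5 states


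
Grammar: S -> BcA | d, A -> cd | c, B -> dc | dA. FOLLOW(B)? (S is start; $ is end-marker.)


$ ∈ FOLLOW(S). For each A -> αBβ: add FIRST(β)\{ε} to FOLLOW(B); if β nullable, add FOLLOW(A).
FOLLOW(B) = {c}


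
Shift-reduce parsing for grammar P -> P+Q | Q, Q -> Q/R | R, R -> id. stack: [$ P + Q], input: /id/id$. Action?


'/' can extend Q; shift to build Q -> Q/R
Action: shift


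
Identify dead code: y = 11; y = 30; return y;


first assignment to y is overwritten before any read
Dead: 'y = 11'


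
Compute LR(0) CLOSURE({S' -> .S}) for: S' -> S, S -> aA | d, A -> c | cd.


Start: S' -> .S
For each item with dot before a nonterminal B, add B -> .γ for every B-production
Closure: [S' -> .S, S -> .aA, S -> .d]


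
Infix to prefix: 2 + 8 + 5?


left-to-right (same/higher precedence on left): tree is (+ (+ 2 8) 5)
Prefix: + + 2 8 5


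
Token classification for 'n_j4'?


Pattern: letter/underscore followed by alphanumerics, not a keyword
Type: IDENTIFIER


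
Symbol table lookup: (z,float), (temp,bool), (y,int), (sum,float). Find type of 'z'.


Lookup 'z' → type float


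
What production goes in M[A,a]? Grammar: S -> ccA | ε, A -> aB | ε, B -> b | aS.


For [A, a]: 'a' ∈ FIRST(aB)
Entry: A -> aB


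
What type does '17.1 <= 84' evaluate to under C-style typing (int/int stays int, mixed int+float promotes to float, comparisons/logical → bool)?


Operand types: float <= int
Rule: comparison yields bool
Result type: bool


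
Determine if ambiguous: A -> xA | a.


right-linear, alternatives start with distinct terminals 'x' vs 'a': unique leftmost derivation
Unambiguous


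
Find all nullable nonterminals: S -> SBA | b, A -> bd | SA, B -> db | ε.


A nonterminal is nullable iff some alternative derives ε (directly, or every symbol in it is nullable)
Nullable: {B}


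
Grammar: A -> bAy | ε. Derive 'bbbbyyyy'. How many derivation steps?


Derivation: A => bAy => bbAyy => bbbAyyy => bbbbAyyyy => bbbbyyyy
Steps: 5


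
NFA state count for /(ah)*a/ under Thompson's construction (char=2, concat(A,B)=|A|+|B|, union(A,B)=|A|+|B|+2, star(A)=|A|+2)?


Syntax tree has 3 char leaf(s), 0 union(s), 1 star(s)
chars contribute 3×2 = 6; each union adds +2; each star adds +2
Total: 6 + 0 + 2 = 8 states


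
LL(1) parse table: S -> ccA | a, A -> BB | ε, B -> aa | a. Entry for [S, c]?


For [S, c]: 'c' ∈ FIRST(ccA)
Entry: S -> ccA


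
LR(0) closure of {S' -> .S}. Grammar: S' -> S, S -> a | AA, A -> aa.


Start: S' -> .S
For each item with dot before a nonterminal B, add B -> .γ for every B-production
Closure: [S' -> .S, S -> .a, S -> .AA, A -> .aa]


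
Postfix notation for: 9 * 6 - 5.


Left to right (same or higher precedence on left)
Postfix: 9 6 * 5 -


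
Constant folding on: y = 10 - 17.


10 - 17 = -7 at compile time
Optimized: y = -7


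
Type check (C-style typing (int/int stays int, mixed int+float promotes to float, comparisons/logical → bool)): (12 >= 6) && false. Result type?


Operand types: bool && bool
Rule: logical operators take bool operands and yield bool
Result type: bool


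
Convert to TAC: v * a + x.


Break into single-operator statements:
t1 = v * a
t2 = t1 + x


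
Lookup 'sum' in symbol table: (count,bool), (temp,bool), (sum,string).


Lookup 'sum' → type string


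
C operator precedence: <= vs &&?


'<=' is relational (level 7); '&&' is logical AND (level 2)
Higher level binds tighter
'<=' has higher precedence than '&&'


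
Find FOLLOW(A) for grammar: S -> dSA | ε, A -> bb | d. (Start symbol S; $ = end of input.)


$ ∈ FOLLOW(S). For each A -> αBβ: add FIRST(β)\{ε} to FOLLOW(B); if β nullable, add FOLLOW(A).
FOLLOW(A) = {$, b, d}


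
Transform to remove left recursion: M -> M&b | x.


Left-recursive alternatives: M&b; non-recursive: x
Introduce M': M -> xM', M' -> &bM' | ε


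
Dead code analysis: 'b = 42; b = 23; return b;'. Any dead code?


first assignment to b is overwritten before any read
Dead: 'b = 42'


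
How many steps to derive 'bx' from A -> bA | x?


Derivation: A => bA => bx
Steps: 2


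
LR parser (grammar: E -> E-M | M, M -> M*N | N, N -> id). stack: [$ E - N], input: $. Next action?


'N' (not preceded by M*) is the handle for M -> N
Action: reduce (M -> N)


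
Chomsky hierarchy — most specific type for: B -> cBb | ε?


Single nonterminal LHS, but c^n b^n is not regular
Classification: Type 2 (Context-Free)


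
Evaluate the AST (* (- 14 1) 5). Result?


Evaluate inner: (- 14 1) = 13
Evaluate root: (* 13 5) = 65
Result: 65


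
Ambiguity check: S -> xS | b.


right-linear, alternatives start with distinct terminals 'x' vs 'b': unique leftmost derivation
Unambiguous


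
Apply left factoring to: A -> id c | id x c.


Common prefix: 'id'
Factored: A -> id A', A' -> c | x c


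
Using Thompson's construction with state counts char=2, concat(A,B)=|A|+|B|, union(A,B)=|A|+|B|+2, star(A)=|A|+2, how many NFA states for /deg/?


Syntax tree has 3 char leaf(s), 0 union(s), 0 star(s)
chars contribute 3×2 = 6; each union adds +2; each star adds +2
Total: 6 + 0 + 0 = 6 states


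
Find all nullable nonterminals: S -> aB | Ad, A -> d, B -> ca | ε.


A nonterminal is nullable iff some alternative derives ε (directly, or every symbol in it is nullable)
Nullable: {B}


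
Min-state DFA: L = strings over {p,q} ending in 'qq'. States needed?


Track the longest suffix of input matching a prefix of 'qq': 3 classes (prefixes of length 0..2)
Minimal DFA: 3 states


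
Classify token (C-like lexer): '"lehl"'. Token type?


Pattern: double-quoted sequence
Type: STRING_LITERAL


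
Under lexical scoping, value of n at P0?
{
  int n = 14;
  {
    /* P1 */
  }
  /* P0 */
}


n declared in the same block as P0
n = 14


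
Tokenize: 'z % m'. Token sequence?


Scan left to right, longest-match per lexeme
Tokens: ID(z), OP(%), ID(m)


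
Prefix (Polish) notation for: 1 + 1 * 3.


'*' binds tighter: tree is (+ 1 (* 1 3))
Prefix: + 1 * 1 3


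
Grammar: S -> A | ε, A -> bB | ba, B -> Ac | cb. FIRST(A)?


Per alternative of A: FIRST(bB) = {b}; FIRST(ba) = {b}
FIRST(A) = {b}


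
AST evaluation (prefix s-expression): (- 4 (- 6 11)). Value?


Evaluate inner: (- 6 11) = -5
Evaluate root: (- 4 -5) = 9
Result: 9


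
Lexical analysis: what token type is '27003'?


Pattern: digits only
Type: INTEGER_LITERAL


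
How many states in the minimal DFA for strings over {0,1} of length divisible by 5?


Track length mod 5: states 0..4, accept at 0
Minimal DFA: 5 states


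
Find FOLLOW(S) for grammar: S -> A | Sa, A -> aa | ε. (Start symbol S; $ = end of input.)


$ ∈ FOLLOW(S). For each A -> αBβ: add FIRST(β)\{ε} to FOLLOW(B); if β nullable, add FOLLOW(A).
FOLLOW(S) = {$, a}


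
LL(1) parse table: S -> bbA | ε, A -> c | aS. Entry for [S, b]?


For [S, b]: 'b' ∈ FIRST(bbA)
Entry: S -> bbA


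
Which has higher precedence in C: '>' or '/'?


'/' is multiplicative (level 10); '>' is relational (level 7)
Higher level binds tighter
'/' has higher precedence than '>'


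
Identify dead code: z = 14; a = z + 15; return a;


z is read by a's definition; a is returned
No dead code


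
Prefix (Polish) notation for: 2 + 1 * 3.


'*' binds tighter: tree is (+ 2 (* 1 3))
Prefix: + 2 * 1 3


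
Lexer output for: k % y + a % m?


Scan left to right, longest-match per lexeme
Tokens: ID(k), OP(%), ID(y), OP(+), ID(a), OP(%), ID(m)


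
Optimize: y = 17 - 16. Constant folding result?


17 - 16 = 1 at compile time
Optimized: y = 1


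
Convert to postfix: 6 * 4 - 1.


Left to right (same or higher precedence on left)
Postfix: 6 4 * 1 -


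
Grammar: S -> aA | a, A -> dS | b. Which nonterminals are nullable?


A nonterminal is nullable iff some alternative derives ε (directly, or every symbol in it is nullable)
Nullable: {}


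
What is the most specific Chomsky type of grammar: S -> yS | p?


Right-linear: every RHS is a terminal or a terminal followed by one nonterminal
Classification: Type 3 (Regular)


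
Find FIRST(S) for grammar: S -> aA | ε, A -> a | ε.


Per alternative of S: FIRST(aA) = {a}; FIRST(ε) = {ε}
FIRST(S) = {a, ε}


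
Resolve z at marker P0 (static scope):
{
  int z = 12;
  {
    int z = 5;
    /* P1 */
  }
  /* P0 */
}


z declared in the same block as P0
z = 12


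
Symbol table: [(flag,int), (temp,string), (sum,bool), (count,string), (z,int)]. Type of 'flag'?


Lookup 'flag' → type int


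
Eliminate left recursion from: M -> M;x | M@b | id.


Left-recursive alternatives: M;x, M@b; non-recursive: id
Introduce M': M -> idM', M' -> ;xM' | @bM' | ε


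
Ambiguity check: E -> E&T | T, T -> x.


precedence layered via separate nonterminal T: deterministic
Unambiguous


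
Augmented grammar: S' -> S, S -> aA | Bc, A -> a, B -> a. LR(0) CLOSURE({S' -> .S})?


Start: S' -> .S
For each item with dot before a nonterminal B, add B -> .γ for every B-production
Closure: [S' -> .S, S -> .aA, S -> .Bc, B -> .a]


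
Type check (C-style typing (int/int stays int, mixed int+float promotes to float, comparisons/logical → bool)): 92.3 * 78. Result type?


Operand types: float * int
Rule: mixed int/float promotes to float; int/int stays int
Result type: float


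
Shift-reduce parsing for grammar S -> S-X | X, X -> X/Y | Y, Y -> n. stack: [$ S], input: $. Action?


start symbol S on stack, input exhausted
Action: accept


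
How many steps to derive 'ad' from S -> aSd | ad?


Derivation: S => ad
Steps: 1


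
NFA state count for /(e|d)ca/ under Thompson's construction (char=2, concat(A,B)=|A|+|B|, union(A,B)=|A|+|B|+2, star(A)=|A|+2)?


Syntax tree has 4 char leaf(s), 1 union(s), 0 star(s)
chars contribute 4×2 = 8; each union adds +2; each star adds +2
Total: 8 + 2 + 0 = 10 states


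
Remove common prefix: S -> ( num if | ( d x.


Common prefix: '('
Factored: S -> ( S', S' -> num if | d x


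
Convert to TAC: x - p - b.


Break into single-operator statements:
t1 = x - p
t2 = t1 - b


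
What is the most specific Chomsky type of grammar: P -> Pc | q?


Left-linear: every RHS is a terminal or one nonterminal followed by a terminal
Classification: Type 3 (Regular)


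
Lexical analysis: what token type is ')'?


Pattern: delimiter/punctuation
Type: PUNCTUATION


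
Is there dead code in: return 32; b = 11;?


statement follows a return and is unreachable
Dead: 'b = 11'


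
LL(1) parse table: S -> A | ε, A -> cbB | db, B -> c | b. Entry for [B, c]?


For [B, c]: 'c' ∈ FIRST(c)
Entry: B -> c


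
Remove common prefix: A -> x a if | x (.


Common prefix: 'x'
Factored: A -> x A', A' -> a if | (


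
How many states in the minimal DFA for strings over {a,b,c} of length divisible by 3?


Track length mod 3: states 0..2, accept at 0
Minimal DFA: 3 states


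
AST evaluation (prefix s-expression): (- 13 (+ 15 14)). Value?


Evaluate inner: (+ 15 14) = 29
Evaluate root: (- 13 29) = -16
Result: -16


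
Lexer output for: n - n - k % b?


Scan left to right, longest-match per lexeme
Tokens: ID(n), OP(-), ID(n), OP(-), ID(k), OP(%), ID(b)


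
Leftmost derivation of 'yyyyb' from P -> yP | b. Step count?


Derivation: P => yP => yyP => yyyP => yyyyP => yyyyb
Steps: 5


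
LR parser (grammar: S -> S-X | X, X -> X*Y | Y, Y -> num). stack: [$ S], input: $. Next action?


start symbol S on stack, input exhausted
Action: accept


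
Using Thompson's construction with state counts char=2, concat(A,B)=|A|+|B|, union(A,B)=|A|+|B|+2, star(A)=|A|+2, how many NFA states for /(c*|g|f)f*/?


Syntax tree has 4 char leaf(s), 2 union(s), 2 star(s)
chars contribute 4×2 = 8; each union adds +2; each star adds +2
Total: 8 + 4 + 4 = 16 states


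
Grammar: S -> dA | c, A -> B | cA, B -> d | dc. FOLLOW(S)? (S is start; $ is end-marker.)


$ ∈ FOLLOW(S). For each A -> αBβ: add FIRST(β)\{ε} to FOLLOW(B); if β nullable, add FOLLOW(A).
FOLLOW(S) = {$}


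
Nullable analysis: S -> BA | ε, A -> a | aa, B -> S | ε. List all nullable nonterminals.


A nonterminal is nullable iff some alternative derives ε (directly, or every symbol in it is nullable)
Nullable: {B, S}


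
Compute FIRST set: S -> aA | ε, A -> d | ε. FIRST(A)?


Per alternative of A: FIRST(d) = {d}; FIRST(ε) = {ε}
FIRST(A) = {d, ε}


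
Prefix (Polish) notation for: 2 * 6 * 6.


left-to-right (same/higher precedence on left): tree is (* (* 2 6) 6)
Prefix: * * 2 6 6


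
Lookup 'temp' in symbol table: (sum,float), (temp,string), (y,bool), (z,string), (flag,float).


Lookup 'temp' → type string


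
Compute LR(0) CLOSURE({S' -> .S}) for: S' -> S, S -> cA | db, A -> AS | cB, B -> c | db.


Start: S' -> .S
For each item with dot before a nonterminal B, add B -> .γ for every B-production
Closure: [S' -> .S, S -> .cA, S -> .db]


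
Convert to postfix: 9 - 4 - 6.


Left to right (same or higher precedence on left)
Postfix: 9 4 - 6 -


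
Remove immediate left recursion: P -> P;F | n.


Left-recursive alternatives: P;F; non-recursive: n
Introduce P': P -> nP', P' -> ;FP' | ε


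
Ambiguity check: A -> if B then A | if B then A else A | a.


dangling else: 'if B then if B then a else a' parses two ways
Ambiguous


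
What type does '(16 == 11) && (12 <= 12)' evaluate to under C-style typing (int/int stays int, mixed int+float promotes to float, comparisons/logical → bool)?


Operand types: bool && bool
Rule: logical operators take bool operands and yield bool
Result type: bool


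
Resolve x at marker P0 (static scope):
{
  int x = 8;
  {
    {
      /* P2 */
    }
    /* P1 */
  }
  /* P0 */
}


x declared in the same block as P0
x = 8


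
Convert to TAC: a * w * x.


Break into single-operator statements:
t1 = a * w
t2 = t1 * x


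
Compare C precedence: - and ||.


'-' is additive (level 9); '||' is logical OR (level 1)
Higher level binds tighter
'-' has higher precedence than '||'


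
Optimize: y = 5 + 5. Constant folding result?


5 + 5 = 10 at compile time
Optimized: y = 10


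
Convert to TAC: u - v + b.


Break into single-operator statements:
t1 = u - v
t2 = t1 + b


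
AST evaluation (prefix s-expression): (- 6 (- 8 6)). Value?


Evaluate inner: (- 8 6) = 2
Evaluate root: (- 6 2) = 4
Result: 4


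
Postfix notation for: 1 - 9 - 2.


Left to right (same or higher precedence on left)
Postfix: 1 9 - 2 -


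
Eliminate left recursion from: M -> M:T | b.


Left-recursive alternatives: M:T; non-recursive: b
Introduce M': M -> bM', M' -> :TM' | ε


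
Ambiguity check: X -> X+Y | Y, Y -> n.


precedence layered via separate nonterminal Y: deterministic
Unambiguous


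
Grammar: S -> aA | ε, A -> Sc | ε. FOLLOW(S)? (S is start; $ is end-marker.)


$ ∈ FOLLOW(S). For each A -> αBβ: add FIRST(β)\{ε} to FOLLOW(B); if β nullable, add FOLLOW(A).
FOLLOW(S) = {$, c}


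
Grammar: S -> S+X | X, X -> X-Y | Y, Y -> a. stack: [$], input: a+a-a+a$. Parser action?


no handle on stack; shift 'a'
Action: shift


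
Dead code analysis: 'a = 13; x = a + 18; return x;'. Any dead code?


a is read by x's definition; x is returned
No dead code


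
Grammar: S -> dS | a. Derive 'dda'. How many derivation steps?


Derivation: S => dS => ddS => dda
Steps: 3


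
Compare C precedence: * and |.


'*' is multiplicative (level 10); '|' is bitwise OR (level 3)
Higher level binds tighter
'*' has higher precedence than '|'


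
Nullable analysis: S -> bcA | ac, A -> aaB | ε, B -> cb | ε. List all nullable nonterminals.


A nonterminal is nullable iff some alternative derives ε (directly, or every symbol in it is nullable)
Nullable: {A, B}


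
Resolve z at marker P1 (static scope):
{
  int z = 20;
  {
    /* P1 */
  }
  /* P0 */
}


P1's block does not declare z; resolves to the enclosing declaration at depth 0
z = 20


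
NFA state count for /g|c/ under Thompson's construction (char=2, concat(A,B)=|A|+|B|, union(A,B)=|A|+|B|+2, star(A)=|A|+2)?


Syntax tree has 2 char leaf(s), 1 union(s), 0 star(s)
chars contribute 2×2 = 4; each union adds +2; each star adds +2
Total: 4 + 2 + 0 = 6 states


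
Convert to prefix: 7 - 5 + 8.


left-to-right (same/higher precedence on left): tree is (+ (- 7 5) 8)
Prefix: + - 7 5 8


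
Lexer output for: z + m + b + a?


Scan left to right, longest-match per lexeme
Tokens: ID(z), OP(+), ID(m), OP(+), ID(b), OP(+), ID(a)


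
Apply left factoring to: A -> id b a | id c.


Common prefix: 'id'
Factored: A -> id A', A' -> b a | c


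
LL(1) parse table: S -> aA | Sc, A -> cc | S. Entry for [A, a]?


For [A, a]: 'a' ∈ FIRST(S)
Entry: A -> S


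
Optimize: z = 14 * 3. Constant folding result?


14 * 3 = 42 at compile time
Optimized: z = 42


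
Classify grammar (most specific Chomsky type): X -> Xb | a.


Left-linear: every RHS is a terminal or one nonterminal followed by a terminal
Classification: Type 3 (Regular)


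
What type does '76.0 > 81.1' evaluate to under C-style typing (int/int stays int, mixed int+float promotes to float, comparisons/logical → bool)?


Operand types: float > float
Rule: comparison yields bool
Result type: bool


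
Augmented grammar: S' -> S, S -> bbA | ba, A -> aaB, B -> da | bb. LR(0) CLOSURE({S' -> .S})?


Start: S' -> .S
For each item with dot before a nonterminal B, add B -> .γ for every B-production
Closure: [S' -> .S, S -> .bbA, S -> .ba]
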